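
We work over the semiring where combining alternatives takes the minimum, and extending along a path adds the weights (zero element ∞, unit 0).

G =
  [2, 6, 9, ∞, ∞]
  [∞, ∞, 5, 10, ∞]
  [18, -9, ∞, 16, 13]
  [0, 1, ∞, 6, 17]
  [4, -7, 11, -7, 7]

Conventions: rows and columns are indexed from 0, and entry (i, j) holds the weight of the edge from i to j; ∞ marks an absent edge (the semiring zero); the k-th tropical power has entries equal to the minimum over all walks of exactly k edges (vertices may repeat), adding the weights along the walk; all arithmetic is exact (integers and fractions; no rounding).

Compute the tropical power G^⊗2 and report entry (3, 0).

G^⊗2:
  [4, 0, 11, 16, 22]
  [10, -4, ∞, 16, 18]
  [16, 6, -4, 1, 20]
  [2, 6, 6, 10, 23]
  [-7, -6, -2, -1, 10]
Key observation: the optimum is the walk 3->0->0, with weight 0 + 2 = 2.
Optimal value attained by: walk 3->0->0.
Answer: (G^⊗2)[3][0] = 2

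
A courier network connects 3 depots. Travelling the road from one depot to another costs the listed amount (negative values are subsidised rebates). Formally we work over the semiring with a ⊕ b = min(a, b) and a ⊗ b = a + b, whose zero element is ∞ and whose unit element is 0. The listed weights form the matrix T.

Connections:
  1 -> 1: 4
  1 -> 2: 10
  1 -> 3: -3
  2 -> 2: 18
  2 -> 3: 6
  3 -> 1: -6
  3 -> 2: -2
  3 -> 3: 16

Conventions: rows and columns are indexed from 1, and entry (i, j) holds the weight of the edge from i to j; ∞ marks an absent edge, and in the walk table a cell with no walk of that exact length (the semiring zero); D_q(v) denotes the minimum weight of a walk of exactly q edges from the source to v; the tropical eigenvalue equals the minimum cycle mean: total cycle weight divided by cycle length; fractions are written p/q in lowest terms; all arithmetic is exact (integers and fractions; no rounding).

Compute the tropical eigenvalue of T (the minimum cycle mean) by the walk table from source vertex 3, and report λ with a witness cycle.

q=0: [∞, ∞, 0]
q=1: [-6, -2, 16]
q=2: [-2, 4, -9]
q=3: [-15, -11, -5]
Optimal cycle mean attained by: cycle 1->3->1, total (-3) + (-6), length 2.
Answer: λ = -9/2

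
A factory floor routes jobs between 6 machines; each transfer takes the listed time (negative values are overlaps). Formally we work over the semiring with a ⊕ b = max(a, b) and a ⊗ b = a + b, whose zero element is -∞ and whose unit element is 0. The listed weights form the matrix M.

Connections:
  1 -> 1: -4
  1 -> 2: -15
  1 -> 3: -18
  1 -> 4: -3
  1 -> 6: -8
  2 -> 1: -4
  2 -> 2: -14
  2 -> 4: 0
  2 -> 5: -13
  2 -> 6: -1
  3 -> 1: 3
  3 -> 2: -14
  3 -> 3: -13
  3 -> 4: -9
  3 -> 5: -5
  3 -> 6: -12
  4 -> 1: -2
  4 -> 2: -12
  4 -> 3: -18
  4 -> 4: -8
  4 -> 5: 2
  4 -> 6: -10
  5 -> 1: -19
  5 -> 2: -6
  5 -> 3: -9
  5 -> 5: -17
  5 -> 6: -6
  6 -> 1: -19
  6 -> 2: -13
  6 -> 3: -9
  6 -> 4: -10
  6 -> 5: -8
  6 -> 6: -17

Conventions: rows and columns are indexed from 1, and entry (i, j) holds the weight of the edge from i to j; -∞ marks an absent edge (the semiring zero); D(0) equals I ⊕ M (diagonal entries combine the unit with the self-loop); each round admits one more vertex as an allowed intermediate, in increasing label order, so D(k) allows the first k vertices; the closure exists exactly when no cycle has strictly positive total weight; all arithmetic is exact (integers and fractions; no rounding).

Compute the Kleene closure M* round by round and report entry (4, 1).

D(0):
  [0, -15, -18, -3, -∞, -8]
  [-4, 0, -∞, 0, -13, -1]
  [3, -14, 0, -9, -5, -12]
  [-2, -12, -18, 0, 2, -10]
  [-19, -6, -9, -∞, 0, -6]
  [-19, -13, -9, -10, -8, 0]
D(1):
  [0, -15, -18, -3, -∞, -8]
  [-4, 0, -22, 0, -13, -1]
  [3, -12, 0, 0, -5, -5]
  [-2, -12, -18, 0, 2, -10]
  [-19, -6, -9, -22, 0, -6]
  [-19, -13, -9, -10, -8, 0]
D(2):
  [0, -15, -18, -3, -28, -8]
  [-4, 0, -22, 0, -13, -1]
  [3, -12, 0, 0, -5, -5]
  [-2, -12, -18, 0, 2, -10]
  [-10, -6, -9, -6, 0, -6]
  [-17, -13, -9, -10, -8, 0]
D(3):
  [0, -15, -18, -3, -23, -8]
  [-4, 0, -22, 0, -13, -1]
  [3, -12, 0, 0, -5, -5]
  [-2, -12, -18, 0, 2, -10]
  [-6, -6, -9, -6, 0, -6]
  [-6, -13, -9, -9, -8, 0]
D(4):
  [0, -15, -18, -3, -1, -8]
  [-2, 0, -18, 0, 2, -1]
  [3, -12, 0, 0, 2, -5]
  [-2, -12, -18, 0, 2, -10]
  [-6, -6, -9, -6, 0, -6]
  [-6, -13, -9, -9, -7, 0]
D(5):
  [0, -7, -10, -3, -1, -7]
  [-2, 0, -7, 0, 2, -1]
  [3, -4, 0, 0, 2, -4]
  [-2, -4, -7, 0, 2, -4]
  [-6, -6, -9, -6, 0, -6]
  [-6, -13, -9, -9, -7, 0]
D(6):
  [0, -7, -10, -3, -1, -7]
  [-2, 0, -7, 0, 2, -1]
  [3, -4, 0, 0, 2, -4]
  [-2, -4, -7, 0, 2, -4]
  [-6, -6, -9, -6, 0, -6]
  [-6, -13, -9, -9, -7, 0]
Answer: M*[4][1] = -2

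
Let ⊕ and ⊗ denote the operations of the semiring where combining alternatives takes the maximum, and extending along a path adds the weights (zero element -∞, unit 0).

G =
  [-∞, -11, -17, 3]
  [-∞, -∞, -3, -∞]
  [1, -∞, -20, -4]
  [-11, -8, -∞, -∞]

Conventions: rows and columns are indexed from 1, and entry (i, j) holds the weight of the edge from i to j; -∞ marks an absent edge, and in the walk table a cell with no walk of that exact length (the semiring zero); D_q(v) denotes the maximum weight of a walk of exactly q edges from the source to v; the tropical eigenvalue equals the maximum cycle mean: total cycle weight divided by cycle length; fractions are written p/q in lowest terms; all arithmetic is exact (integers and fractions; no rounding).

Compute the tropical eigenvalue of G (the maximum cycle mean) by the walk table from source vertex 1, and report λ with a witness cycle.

q=0: [0, -∞, -∞, -∞]
q=1: [-∞, -11, -17, 3]
q=2: [-8, -5, -14, -21]
q=3: [-13, -19, -8, -5]
q=4: [-7, -13, -22, -10]
Optimal cycle mean attained by: cycle 1->4->2->3->1, total 3 + (-8) + (-3) + 1, length 4.
Answer: λ = -7/4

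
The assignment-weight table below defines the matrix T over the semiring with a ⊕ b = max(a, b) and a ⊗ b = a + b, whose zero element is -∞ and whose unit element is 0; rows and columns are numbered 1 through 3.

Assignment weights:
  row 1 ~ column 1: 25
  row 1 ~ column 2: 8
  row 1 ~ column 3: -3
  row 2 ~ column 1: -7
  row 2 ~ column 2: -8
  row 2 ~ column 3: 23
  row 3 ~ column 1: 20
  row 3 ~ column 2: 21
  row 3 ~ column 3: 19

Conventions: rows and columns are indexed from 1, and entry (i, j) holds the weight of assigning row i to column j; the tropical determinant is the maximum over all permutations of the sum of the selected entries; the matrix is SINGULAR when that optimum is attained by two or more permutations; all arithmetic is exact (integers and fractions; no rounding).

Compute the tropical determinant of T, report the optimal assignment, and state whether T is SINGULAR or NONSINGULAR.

σ = (1, 2, 3): 25 + (-8) + 19 = 36
σ = (1, 3, 2): 25 + 23 + 21 = 69
σ = (2, 1, 3): 8 + (-7) + 19 = 20
σ = (2, 3, 1): 8 + 23 + 20 = 51
σ = (3, 1, 2): (-3) + (-7) + 21 = 11
σ = (3, 2, 1): (-3) + (-8) + 20 = 9
Optimal value attained by: σ = (1, 3, 2).
Answer: det⊕(T) = 69; verdict: NONSINGULAR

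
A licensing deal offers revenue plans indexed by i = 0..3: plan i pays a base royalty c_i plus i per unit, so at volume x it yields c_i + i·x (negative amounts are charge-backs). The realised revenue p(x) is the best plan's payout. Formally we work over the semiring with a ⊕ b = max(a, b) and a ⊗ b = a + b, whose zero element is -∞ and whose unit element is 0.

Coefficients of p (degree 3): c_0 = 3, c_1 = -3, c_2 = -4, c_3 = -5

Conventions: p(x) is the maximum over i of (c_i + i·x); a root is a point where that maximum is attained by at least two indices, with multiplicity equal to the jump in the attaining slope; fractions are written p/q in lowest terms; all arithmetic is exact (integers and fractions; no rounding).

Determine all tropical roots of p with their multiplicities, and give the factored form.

hull edge (i=0, c=3) to (i=3, c=-5): slope -8/3, span 3
Factored form: p(x) = -5 ⊗ (x ⊕ 8/3) ⊗ (x ⊕ 8/3) ⊗ (x ⊕ 8/3)
Answer: roots = 8/3 (mult 3)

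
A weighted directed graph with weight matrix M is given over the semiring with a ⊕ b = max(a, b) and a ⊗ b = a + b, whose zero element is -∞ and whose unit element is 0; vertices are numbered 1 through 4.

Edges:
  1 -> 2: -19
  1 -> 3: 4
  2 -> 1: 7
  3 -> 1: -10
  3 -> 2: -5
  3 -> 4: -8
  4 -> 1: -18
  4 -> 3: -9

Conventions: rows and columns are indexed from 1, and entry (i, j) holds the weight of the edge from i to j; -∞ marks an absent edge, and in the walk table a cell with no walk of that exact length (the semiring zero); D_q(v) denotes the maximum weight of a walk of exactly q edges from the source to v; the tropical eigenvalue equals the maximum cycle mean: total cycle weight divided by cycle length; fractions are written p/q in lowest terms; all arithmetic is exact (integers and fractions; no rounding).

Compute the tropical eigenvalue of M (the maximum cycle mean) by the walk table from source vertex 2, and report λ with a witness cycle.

q=0: [-∞, 0, -∞, -∞]
q=1: [7, -∞, -∞, -∞]
q=2: [-∞, -12, 11, -∞]
q=3: [1, 6, -∞, 3]
q=4: [13, -18, 5, -∞]
Optimal cycle mean attained by: cycle 1->3->2->1, total 4 + (-5) + 7, length 3.
Answer: λ = 2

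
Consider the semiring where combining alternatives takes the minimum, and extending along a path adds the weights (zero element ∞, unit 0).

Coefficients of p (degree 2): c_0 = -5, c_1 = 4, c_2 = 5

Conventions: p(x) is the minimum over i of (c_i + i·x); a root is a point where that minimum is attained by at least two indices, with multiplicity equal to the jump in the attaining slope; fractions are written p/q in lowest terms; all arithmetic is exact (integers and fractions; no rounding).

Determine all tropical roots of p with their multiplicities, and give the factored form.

hull edge (i=0, c=-5) to (i=2, c=5): slope 5, span 2
Factored form: p(x) = 5 ⊗ (x ⊕ (-5)) ⊗ (x ⊕ (-5))
Answer: roots = -5 (mult 2)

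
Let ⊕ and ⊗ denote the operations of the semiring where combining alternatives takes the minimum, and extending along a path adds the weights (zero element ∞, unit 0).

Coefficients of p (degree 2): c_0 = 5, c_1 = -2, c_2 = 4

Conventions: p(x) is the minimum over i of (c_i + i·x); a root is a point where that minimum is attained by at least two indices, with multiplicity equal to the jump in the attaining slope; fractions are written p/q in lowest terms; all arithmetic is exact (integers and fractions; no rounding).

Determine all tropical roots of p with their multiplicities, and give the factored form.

hull edge (i=0, c=5) to (i=1, c=-2): slope -7, span 1
hull edge (i=1, c=-2) to (i=2, c=4): slope 6, span 1
Factored form: p(x) = 4 ⊗ (x ⊕ (-6)) ⊗ (x ⊕ 7)
Answer: roots = -6 (mult 1), 7 (mult 1)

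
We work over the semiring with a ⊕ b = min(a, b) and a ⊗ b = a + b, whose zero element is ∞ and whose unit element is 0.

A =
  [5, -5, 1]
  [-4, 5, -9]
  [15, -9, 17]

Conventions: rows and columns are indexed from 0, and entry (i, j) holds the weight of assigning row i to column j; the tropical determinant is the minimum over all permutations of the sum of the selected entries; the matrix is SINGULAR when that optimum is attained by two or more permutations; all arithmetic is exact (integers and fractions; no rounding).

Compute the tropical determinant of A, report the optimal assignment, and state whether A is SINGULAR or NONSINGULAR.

σ = (0, 1, 2): 5 + 5 + 17 = 27
σ = (0, 2, 1): 5 + (-9) + (-9) = -13
σ = (1, 0, 2): (-5) + (-4) + 17 = 8
σ = (1, 2, 0): (-5) + (-9) + 15 = 1
σ = (2, 0, 1): 1 + (-4) + (-9) = -12
σ = (2, 1, 0): 1 + 5 + 15 = 21
Optimal value attained by: σ = (0, 2, 1).
Answer: det⊕(A) = -13; verdict: NONSINGULAR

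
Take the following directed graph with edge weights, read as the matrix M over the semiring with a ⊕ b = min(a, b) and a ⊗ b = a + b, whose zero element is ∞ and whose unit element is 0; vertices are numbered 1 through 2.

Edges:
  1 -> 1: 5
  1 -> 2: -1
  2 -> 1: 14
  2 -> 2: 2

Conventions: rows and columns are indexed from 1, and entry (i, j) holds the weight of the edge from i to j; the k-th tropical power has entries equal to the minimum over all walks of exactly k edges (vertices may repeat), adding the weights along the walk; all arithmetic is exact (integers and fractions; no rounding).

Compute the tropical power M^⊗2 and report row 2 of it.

M^⊗2:
  [10, 1]
  [16, 4]
Answer: row 2 of M^⊗2 = [16, 4]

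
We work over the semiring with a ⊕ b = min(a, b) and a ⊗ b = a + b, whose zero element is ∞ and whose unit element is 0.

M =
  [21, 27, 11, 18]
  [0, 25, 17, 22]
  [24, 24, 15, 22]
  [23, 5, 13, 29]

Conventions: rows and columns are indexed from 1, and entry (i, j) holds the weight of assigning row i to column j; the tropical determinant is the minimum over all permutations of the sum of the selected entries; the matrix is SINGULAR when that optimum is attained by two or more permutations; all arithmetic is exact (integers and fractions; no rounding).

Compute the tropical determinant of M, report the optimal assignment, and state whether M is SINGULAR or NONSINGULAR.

σ = (1, 2, 3, 4): 21 + 25 + 15 + 29 = 90
σ = (1, 2, 4, 3): 21 + 25 + 22 + 13 = 81
σ = (1, 3, 2, 4): 21 + 17 + 24 + 29 = 91
σ = (1, 3, 4, 2): 21 + 17 + 22 + 5 = 65
σ = (1, 4, 2, 3): 21 + 22 + 24 + 13 = 80
σ = (1, 4, 3, 2): 21 + 22 + 15 + 5 = 63
σ = (2, 1, 3, 4): 27 + 0 + 15 + 29 = 71
σ = (2, 1, 4, 3): 27 + 0 + 22 + 13 = 62
σ = (2, 3, 1, 4): 27 + 17 + 24 + 29 = 97
σ = (2, 3, 4, 1): 27 + 17 + 22 + 23 = 89
σ = (2, 4, 1, 3): 27 + 22 + 24 + 13 = 86
σ = (2, 4, 3, 1): 27 + 22 + 15 + 23 = 87
σ = (3, 1, 2, 4): 11 + 0 + 24 + 29 = 64
σ = (3, 1, 4, 2): 11 + 0 + 22 + 5 = 38
σ = (3, 2, 1, 4): 11 + 25 + 24 + 29 = 89
σ = (3, 2, 4, 1): 11 + 25 + 22 + 23 = 81
σ = (3, 4, 1, 2): 11 + 22 + 24 + 5 = 62
σ = (3, 4, 2, 1): 11 + 22 + 24 + 23 = 80
σ = (4, 1, 2, 3): 18 + 0 + 24 + 13 = 55
σ = (4, 1, 3, 2): 18 + 0 + 15 + 5 = 38
σ = (4, 2, 1, 3): 18 + 25 + 24 + 13 = 80
σ = (4, 2, 3, 1): 18 + 25 + 15 + 23 = 81
σ = (4, 3, 1, 2): 18 + 17 + 24 + 5 = 64
σ = (4, 3, 2, 1): 18 + 17 + 24 + 23 = 82
Optimal value attained by: σ = (3, 1, 4, 2).
Answer: det⊕(M) = 38; verdict: SINGULAR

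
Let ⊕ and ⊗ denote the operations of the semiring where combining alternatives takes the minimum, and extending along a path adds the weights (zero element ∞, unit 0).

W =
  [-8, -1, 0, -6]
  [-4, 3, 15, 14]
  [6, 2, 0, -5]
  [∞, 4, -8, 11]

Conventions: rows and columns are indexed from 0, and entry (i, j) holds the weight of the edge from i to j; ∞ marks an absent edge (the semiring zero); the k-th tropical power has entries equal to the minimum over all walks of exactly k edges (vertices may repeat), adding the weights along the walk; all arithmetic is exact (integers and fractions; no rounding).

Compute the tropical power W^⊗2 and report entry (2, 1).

W^⊗2:
  [-16, -9, -14, -14]
  [-12, -5, -4, -10]
  [-2, -1, -13, -5]
  [-2, -6, -8, -13]
Key observation: the optimum is the walk 2->3->1, with weight (-5) + 4 = -1.
Optimal value attained by: walk 2->3->1.
Answer: (W^⊗2)[2][1] = -1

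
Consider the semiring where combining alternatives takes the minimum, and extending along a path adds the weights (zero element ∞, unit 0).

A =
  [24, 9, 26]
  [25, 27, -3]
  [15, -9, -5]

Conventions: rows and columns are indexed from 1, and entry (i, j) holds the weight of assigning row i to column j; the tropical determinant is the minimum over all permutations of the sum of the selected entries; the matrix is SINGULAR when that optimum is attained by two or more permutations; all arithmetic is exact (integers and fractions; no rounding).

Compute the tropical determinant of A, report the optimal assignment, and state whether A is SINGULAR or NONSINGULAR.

σ = (1, 2, 3): 24 + 27 + (-5) = 46
σ = (1, 3, 2): 24 + (-3) + (-9) = 12
σ = (2, 1, 3): 9 + 25 + (-5) = 29
σ = (2, 3, 1): 9 + (-3) + 15 = 21
σ = (3, 1, 2): 26 + 25 + (-9) = 42
σ = (3, 2, 1): 26 + 27 + 15 = 68
Optimal value attained by: σ = (1, 3, 2).
Answer: det⊕(A) = 12; verdict: NONSINGULAR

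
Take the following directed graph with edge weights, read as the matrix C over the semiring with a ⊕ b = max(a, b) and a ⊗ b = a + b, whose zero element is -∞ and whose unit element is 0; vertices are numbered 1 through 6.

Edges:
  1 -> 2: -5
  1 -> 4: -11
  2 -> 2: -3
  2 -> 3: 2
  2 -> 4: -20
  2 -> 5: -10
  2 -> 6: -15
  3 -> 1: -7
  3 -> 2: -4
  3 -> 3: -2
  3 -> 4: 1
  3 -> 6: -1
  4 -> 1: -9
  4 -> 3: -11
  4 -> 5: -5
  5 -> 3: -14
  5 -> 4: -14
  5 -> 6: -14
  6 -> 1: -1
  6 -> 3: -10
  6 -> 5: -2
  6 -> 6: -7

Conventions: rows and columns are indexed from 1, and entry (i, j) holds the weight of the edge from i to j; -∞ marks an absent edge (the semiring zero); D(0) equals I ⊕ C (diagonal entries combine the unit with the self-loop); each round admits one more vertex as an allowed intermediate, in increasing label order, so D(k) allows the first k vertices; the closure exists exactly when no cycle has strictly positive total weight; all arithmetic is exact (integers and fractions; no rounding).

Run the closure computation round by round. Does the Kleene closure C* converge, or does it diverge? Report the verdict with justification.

D(0):
  [0, -5, -∞, -11, -∞, -∞]
  [-∞, 0, 2, -20, -10, -15]
  [-7, -4, 0, 1, -∞, -1]
  [-9, -∞, -11, 0, -5, -∞]
  [-∞, -∞, -14, -14, 0, -14]
  [-1, -∞, -10, -∞, -2, 0]
D(1):
  [0, -5, -∞, -11, -∞, -∞]
  [-∞, 0, 2, -20, -10, -15]
  [-7, -4, 0, 1, -∞, -1]
  [-9, -14, -11, 0, -5, -∞]
  [-∞, -∞, -14, -14, 0, -14]
  [-1, -6, -10, -12, -2, 0]
D(2):
  [0, -5, -3, -11, -15, -20]
  [-∞, 0, 2, -20, -10, -15]
  [-7, -4, 0, 1, -14, -1]
  [-9, -14, -11, 0, -5, -29]
  [-∞, -∞, -14, -14, 0, -14]
  [-1, -6, -4, -12, -2, 0]
D(3):
  [0, -5, -3, -2, -15, -4]
  [-5, 0, 2, 3, -10, 1]
  [-7, -4, 0, 1, -14, -1]
  [-9, -14, -11, 0, -5, -12]
  [-21, -18, -14, -13, 0, -14]
  [-1, -6, -4, -3, -2, 0]
D(4):
  [0, -5, -3, -2, -7, -4]
  [-5, 0, 2, 3, -2, 1]
  [-7, -4, 0, 1, -4, -1]
  [-9, -14, -11, 0, -5, -12]
  [-21, -18, -14, -13, 0, -14]
  [-1, -6, -4, -3, -2, 0]
D(5):
  [0, -5, -3, -2, -7, -4]
  [-5, 0, 2, 3, -2, 1]
  [-7, -4, 0, 1, -4, -1]
  [-9, -14, -11, 0, -5, -12]
  [-21, -18, -14, -13, 0, -14]
  [-1, -6, -4, -3, -2, 0]
D(6):
  [0, -5, -3, -2, -6, -4]
  [0, 0, 2, 3, -1, 1]
  [-2, -4, 0, 1, -3, -1]
  [-9, -14, -11, 0, -5, -12]
  [-15, -18, -14, -13, 0, -14]
  [-1, -6, -4, -3, -2, 0]
Key observation: every diagonal entry stays at the unit through all rounds, so no improving cycle exists.
Answer: CONVERGES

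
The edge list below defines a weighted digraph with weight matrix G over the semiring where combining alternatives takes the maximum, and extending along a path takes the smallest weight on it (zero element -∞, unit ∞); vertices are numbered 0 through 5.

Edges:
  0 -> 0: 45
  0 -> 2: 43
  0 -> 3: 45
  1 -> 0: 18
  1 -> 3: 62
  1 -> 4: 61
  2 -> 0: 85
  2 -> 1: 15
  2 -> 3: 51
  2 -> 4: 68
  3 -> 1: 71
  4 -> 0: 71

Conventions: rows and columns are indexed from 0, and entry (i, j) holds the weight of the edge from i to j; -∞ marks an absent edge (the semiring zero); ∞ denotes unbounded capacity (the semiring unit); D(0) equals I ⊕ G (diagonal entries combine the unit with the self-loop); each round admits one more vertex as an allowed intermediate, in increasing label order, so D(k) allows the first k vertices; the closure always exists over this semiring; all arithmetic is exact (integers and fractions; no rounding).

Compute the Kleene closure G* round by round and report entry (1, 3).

D(0):
  [∞, -∞, 43, 45, -∞, -∞]
  [18, ∞, -∞, 62, 61, -∞]
  [85, 15, ∞, 51, 68, -∞]
  [-∞, 71, -∞, ∞, -∞, -∞]
  [71, -∞, -∞, -∞, ∞, -∞]
  [-∞, -∞, -∞, -∞, -∞, ∞]
D(1):
  [∞, -∞, 43, 45, -∞, -∞]
  [18, ∞, 18, 62, 61, -∞]
  [85, 15, ∞, 51, 68, -∞]
  [-∞, 71, -∞, ∞, -∞, -∞]
  [71, -∞, 43, 45, ∞, -∞]
  [-∞, -∞, -∞, -∞, -∞, ∞]
D(2):
  [∞, -∞, 43, 45, -∞, -∞]
  [18, ∞, 18, 62, 61, -∞]
  [85, 15, ∞, 51, 68, -∞]
  [18, 71, 18, ∞, 61, -∞]
  [71, -∞, 43, 45, ∞, -∞]
  [-∞, -∞, -∞, -∞, -∞, ∞]
D(3):
  [∞, 15, 43, 45, 43, -∞]
  [18, ∞, 18, 62, 61, -∞]
  [85, 15, ∞, 51, 68, -∞]
  [18, 71, 18, ∞, 61, -∞]
  [71, 15, 43, 45, ∞, -∞]
  [-∞, -∞, -∞, -∞, -∞, ∞]
D(4):
  [∞, 45, 43, 45, 45, -∞]
  [18, ∞, 18, 62, 61, -∞]
  [85, 51, ∞, 51, 68, -∞]
  [18, 71, 18, ∞, 61, -∞]
  [71, 45, 43, 45, ∞, -∞]
  [-∞, -∞, -∞, -∞, -∞, ∞]
D(5):
  [∞, 45, 43, 45, 45, -∞]
  [61, ∞, 43, 62, 61, -∞]
  [85, 51, ∞, 51, 68, -∞]
  [61, 71, 43, ∞, 61, -∞]
  [71, 45, 43, 45, ∞, -∞]
  [-∞, -∞, -∞, -∞, -∞, ∞]
D(6):
  [∞, 45, 43, 45, 45, -∞]
  [61, ∞, 43, 62, 61, -∞]
  [85, 51, ∞, 51, 68, -∞]
  [61, 71, 43, ∞, 61, -∞]
  [71, 45, 43, 45, ∞, -∞]
  [-∞, -∞, -∞, -∞, -∞, ∞]
Answer: G*[1][3] = 62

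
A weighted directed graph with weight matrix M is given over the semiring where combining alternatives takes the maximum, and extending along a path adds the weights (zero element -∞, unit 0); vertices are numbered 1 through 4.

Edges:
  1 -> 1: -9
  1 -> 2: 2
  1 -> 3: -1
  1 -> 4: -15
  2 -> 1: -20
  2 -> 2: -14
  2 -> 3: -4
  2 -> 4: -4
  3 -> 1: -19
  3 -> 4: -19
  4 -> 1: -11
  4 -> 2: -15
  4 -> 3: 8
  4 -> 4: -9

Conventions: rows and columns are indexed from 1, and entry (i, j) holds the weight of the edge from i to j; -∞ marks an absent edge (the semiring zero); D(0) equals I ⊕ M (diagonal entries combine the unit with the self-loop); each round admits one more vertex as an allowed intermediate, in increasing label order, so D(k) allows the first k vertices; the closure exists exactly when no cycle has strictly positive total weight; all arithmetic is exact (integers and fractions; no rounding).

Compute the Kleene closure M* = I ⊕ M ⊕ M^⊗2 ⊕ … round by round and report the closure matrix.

D(0):
  [0, 2, -1, -15]
  [-20, 0, -4, -4]
  [-19, -∞, 0, -19]
  [-11, -15, 8, 0]
D(1):
  [0, 2, -1, -15]
  [-20, 0, -4, -4]
  [-19, -17, 0, -19]
  [-11, -9, 8, 0]
D(2):
  [0, 2, -1, -2]
  [-20, 0, -4, -4]
  [-19, -17, 0, -19]
  [-11, -9, 8, 0]
D(3):
  [0, 2, -1, -2]
  [-20, 0, -4, -4]
  [-19, -17, 0, -19]
  [-11, -9, 8, 0]
D(4):
  [0, 2, 6, -2]
  [-15, 0, 4, -4]
  [-19, -17, 0, -19]
  [-11, -9, 8, 0]
Answer: M* = [[0, 2, 6, -2], [-15, 0, 4, -4], [-19, -17, 0, -19], [-11, -9, 8, 0]]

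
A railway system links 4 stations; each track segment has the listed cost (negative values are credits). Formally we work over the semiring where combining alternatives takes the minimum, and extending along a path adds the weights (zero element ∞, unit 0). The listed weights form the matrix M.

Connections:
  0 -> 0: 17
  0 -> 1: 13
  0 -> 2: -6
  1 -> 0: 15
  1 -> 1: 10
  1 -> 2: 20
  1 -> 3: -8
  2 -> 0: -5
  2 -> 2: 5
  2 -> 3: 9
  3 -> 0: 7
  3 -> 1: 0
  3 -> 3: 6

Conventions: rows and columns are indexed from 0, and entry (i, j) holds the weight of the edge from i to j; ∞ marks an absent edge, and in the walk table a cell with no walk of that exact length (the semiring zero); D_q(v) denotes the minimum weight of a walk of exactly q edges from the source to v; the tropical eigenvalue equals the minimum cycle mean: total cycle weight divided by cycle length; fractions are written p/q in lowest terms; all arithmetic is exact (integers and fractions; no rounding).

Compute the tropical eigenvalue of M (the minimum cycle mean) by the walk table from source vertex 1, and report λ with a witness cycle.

q=0: [∞, 0, ∞, ∞]
q=1: [15, 10, 20, -8]
q=2: [-1, -8, 9, -2]
q=3: [4, -2, -7, -16]
q=4: [-12, -16, -2, -10]
Optimal cycle mean attained by: cycle 0->2->0, total (-6) + (-5), length 2.
Answer: λ = -11/2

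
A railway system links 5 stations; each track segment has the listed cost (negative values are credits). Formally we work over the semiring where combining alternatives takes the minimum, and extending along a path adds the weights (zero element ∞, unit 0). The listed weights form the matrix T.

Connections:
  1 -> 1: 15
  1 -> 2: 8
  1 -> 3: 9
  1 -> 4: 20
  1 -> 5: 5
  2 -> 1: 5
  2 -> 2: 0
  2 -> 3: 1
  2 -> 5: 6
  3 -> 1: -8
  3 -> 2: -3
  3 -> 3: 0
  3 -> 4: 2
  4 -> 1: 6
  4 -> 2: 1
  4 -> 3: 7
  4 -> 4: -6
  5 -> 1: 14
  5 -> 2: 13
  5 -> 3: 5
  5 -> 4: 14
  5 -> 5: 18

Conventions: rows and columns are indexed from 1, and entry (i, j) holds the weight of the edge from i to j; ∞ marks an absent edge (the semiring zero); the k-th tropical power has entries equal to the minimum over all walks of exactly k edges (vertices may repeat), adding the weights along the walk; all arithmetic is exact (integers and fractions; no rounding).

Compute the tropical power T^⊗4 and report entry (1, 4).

T^⊗2:
  [1, 6, 9, 11, 14]
  [-7, -2, 1, 3, 6]
  [-8, -3, -2, -4, -3]
  [-1, -5, 1, -12, 7]
  [-3, 2, 5, 7, 19]
T^⊗3:
  [1, 6, 7, 5, 6]
  [-7, -2, -1, -3, -2]
  [-10, -5, -2, -10, -3]
  [-7, -11, -5, -18, 1]
  [-3, 2, 3, 1, 2]
T^⊗4:
  [-1, 4, 7, -1, 6]
  [-9, -4, -1, -9, -2]
  [-10, -9, -4, -16, -5]
  [-13, -17, -11, -24, -5]
  [-5, 0, 3, -5, 2]
Key observation: the optimum is the walk 1->3->4->4->4, with weight 9 + 2 + (-6) + (-6) = -1.
Optimal value attained by: walk 1->3->4->4->4.
Answer: (T^⊗4)[1][4] = -1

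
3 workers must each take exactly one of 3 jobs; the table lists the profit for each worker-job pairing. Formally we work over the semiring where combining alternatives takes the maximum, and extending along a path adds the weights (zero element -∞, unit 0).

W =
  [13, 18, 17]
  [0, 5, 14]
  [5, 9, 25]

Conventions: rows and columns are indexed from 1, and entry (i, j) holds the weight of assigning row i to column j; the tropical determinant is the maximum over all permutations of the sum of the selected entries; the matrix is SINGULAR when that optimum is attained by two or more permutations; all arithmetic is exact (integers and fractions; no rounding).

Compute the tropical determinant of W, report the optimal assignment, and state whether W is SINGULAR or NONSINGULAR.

σ = (1, 2, 3): 13 + 5 + 25 = 43
σ = (1, 3, 2): 13 + 14 + 9 = 36
σ = (2, 1, 3): 18 + 0 + 25 = 43
σ = (2, 3, 1): 18 + 14 + 5 = 37
σ = (3, 1, 2): 17 + 0 + 9 = 26
σ = (3, 2, 1): 17 + 5 + 5 = 27
Optimal value attained by: σ = (1, 2, 3).
Answer: det⊕(W) = 43; verdict: SINGULAR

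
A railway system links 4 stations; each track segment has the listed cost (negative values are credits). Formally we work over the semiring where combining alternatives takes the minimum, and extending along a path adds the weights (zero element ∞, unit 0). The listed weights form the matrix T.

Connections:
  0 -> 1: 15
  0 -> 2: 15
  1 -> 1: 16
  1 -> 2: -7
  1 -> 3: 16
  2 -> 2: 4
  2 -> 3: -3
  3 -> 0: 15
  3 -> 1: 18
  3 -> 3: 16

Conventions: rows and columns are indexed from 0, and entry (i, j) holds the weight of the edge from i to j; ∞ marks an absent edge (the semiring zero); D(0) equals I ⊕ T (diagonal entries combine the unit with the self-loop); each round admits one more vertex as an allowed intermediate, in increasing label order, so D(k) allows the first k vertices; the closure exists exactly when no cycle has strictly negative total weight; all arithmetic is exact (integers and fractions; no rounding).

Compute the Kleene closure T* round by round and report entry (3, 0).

D(0):
  [0, 15, 15, ∞]
  [∞, 0, -7, 16]
  [∞, ∞, 0, -3]
  [15, 18, ∞, 0]
D(1):
  [0, 15, 15, ∞]
  [∞, 0, -7, 16]
  [∞, ∞, 0, -3]
  [15, 18, 30, 0]
D(2):
  [0, 15, 8, 31]
  [∞, 0, -7, 16]
  [∞, ∞, 0, -3]
  [15, 18, 11, 0]
D(3):
  [0, 15, 8, 5]
  [∞, 0, -7, -10]
  [∞, ∞, 0, -3]
  [15, 18, 11, 0]
D(4):
  [0, 15, 8, 5]
  [5, 0, -7, -10]
  [12, 15, 0, -3]
  [15, 18, 11, 0]
Answer: T*[3][0] = 15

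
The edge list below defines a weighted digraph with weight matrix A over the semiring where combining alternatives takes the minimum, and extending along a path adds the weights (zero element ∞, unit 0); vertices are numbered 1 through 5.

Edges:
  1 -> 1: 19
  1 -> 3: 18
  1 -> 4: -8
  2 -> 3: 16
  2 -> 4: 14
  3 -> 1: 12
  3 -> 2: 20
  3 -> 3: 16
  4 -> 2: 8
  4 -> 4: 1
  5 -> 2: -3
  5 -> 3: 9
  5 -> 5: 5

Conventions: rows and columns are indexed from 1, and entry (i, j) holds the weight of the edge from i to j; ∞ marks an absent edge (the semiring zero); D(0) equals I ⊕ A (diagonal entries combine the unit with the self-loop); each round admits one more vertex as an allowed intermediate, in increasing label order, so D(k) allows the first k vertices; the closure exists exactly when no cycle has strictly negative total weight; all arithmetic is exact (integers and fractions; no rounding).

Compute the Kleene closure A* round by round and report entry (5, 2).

D(0):
  [0, ∞, 18, -8, ∞]
  [∞, 0, 16, 14, ∞]
  [12, 20, 0, ∞, ∞]
  [∞, 8, ∞, 0, ∞]
  [∞, -3, 9, ∞, 0]
D(1):
  [0, ∞, 18, -8, ∞]
  [∞, 0, 16, 14, ∞]
  [12, 20, 0, 4, ∞]
  [∞, 8, ∞, 0, ∞]
  [∞, -3, 9, ∞, 0]
D(2):
  [0, ∞, 18, -8, ∞]
  [∞, 0, 16, 14, ∞]
  [12, 20, 0, 4, ∞]
  [∞, 8, 24, 0, ∞]
  [∞, -3, 9, 11, 0]
D(3):
  [0, 38, 18, -8, ∞]
  [28, 0, 16, 14, ∞]
  [12, 20, 0, 4, ∞]
  [36, 8, 24, 0, ∞]
  [21, -3, 9, 11, 0]
D(4):
  [0, 0, 16, -8, ∞]
  [28, 0, 16, 14, ∞]
  [12, 12, 0, 4, ∞]
  [36, 8, 24, 0, ∞]
  [21, -3, 9, 11, 0]
D(5):
  [0, 0, 16, -8, ∞]
  [28, 0, 16, 14, ∞]
  [12, 12, 0, 4, ∞]
  [36, 8, 24, 0, ∞]
  [21, -3, 9, 11, 0]
Answer: A*[5][2] = -3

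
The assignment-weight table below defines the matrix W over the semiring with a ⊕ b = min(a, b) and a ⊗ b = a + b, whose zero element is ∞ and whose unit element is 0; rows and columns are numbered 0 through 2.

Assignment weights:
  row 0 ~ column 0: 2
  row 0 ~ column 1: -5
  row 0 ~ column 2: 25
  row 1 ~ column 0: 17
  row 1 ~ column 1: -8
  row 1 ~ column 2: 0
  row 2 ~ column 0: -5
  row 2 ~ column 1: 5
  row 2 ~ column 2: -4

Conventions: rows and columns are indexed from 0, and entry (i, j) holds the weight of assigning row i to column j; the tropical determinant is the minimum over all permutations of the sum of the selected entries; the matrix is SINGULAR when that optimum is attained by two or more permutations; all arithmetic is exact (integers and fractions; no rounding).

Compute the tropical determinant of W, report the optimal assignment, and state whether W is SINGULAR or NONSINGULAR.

σ = (0, 1, 2): 2 + (-8) + (-4) = -10
σ = (0, 2, 1): 2 + 0 + 5 = 7
σ = (1, 0, 2): (-5) + 17 + (-4) = 8
σ = (1, 2, 0): (-5) + 0 + (-5) = -10
σ = (2, 0, 1): 25 + 17 + 5 = 47
σ = (2, 1, 0): 25 + (-8) + (-5) = 12
Optimal value attained by: σ = (0, 1, 2).
Answer: det⊕(W) = -10; verdict: SINGULAR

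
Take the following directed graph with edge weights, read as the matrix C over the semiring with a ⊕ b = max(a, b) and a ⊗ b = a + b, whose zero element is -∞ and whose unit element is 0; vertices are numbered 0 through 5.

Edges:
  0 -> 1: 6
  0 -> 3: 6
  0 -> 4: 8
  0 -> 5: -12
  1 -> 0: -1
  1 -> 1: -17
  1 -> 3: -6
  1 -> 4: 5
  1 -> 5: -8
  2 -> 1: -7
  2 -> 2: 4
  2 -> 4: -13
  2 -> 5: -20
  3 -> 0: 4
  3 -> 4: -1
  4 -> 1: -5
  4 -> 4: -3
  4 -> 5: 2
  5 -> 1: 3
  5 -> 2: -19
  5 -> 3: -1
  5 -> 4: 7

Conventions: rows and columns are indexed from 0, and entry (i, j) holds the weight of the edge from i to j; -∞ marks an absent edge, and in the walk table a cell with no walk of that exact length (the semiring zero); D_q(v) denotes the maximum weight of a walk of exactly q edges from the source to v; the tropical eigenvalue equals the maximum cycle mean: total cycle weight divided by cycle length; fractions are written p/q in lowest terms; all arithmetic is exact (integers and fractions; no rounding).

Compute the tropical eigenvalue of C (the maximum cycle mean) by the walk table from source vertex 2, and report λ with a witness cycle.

q=0: [-∞, -∞, 0, -∞, -∞, -∞]
q=1: [-∞, -7, 4, -∞, -13, -20]
q=2: [-8, -3, 8, -13, -2, -11]
q=3: [-4, 1, 12, -2, 2, 0]
q=4: [2, 5, 16, 2, 7, 4]
q=5: [6, 9, 20, 8, 11, 9]
q=6: [12, 13, 24, 12, 16, 13]
Optimal cycle mean attained by: cycle 0->3->0, total 6 + 4, length 2.
Answer: λ = 5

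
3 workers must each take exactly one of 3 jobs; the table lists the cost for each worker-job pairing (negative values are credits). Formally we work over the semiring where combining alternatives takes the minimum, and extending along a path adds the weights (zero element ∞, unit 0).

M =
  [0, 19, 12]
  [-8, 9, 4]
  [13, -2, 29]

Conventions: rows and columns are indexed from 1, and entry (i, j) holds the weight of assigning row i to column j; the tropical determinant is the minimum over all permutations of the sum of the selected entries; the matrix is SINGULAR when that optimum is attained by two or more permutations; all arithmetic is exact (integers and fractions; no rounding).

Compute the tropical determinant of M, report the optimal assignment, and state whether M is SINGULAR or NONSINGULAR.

σ = (1, 2, 3): 0 + 9 + 29 = 38
σ = (1, 3, 2): 0 + 4 + (-2) = 2
σ = (2, 1, 3): 19 + (-8) + 29 = 40
σ = (2, 3, 1): 19 + 4 + 13 = 36
σ = (3, 1, 2): 12 + (-8) + (-2) = 2
σ = (3, 2, 1): 12 + 9 + 13 = 34
Optimal value attained by: σ = (1, 3, 2).
Answer: det⊕(M) = 2; verdict: SINGULAR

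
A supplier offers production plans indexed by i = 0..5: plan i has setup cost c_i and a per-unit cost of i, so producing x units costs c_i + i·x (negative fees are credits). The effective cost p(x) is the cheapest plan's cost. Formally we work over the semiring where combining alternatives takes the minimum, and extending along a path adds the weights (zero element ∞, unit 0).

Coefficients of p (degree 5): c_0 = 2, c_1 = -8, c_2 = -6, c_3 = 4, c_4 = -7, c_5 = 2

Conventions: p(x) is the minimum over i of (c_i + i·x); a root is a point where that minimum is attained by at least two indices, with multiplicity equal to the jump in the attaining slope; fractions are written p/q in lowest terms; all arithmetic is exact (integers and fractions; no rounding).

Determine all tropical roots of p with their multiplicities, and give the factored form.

hull edge (i=0, c=2) to (i=1, c=-8): slope -10, span 1
hull edge (i=1, c=-8) to (i=4, c=-7): slope 1/3, span 3
hull edge (i=4, c=-7) to (i=5, c=2): slope 9, span 1
Factored form: p(x) = 2 ⊗ (x ⊕ (-9)) ⊗ (x ⊕ (-1/3)) ⊗ (x ⊕ (-1/3)) ⊗ (x ⊕ (-1/3)) ⊗ (x ⊕ 10)
Answer: roots = -9 (mult 1), -1/3 (mult 3), 10 (mult 1)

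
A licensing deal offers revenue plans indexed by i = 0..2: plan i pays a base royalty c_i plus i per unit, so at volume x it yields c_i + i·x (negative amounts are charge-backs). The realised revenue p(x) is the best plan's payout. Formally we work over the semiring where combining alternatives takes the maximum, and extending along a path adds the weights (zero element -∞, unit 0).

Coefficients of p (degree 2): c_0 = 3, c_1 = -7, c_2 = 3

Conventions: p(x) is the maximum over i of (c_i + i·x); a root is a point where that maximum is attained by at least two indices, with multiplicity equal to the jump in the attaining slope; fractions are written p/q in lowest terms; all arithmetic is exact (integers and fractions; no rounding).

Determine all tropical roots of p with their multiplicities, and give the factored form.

hull edge (i=0, c=3) to (i=2, c=3): slope 0, span 2
Factored form: p(x) = 3 ⊗ (x ⊕ 0) ⊗ (x ⊕ 0)
Answer: roots = 0 (mult 2)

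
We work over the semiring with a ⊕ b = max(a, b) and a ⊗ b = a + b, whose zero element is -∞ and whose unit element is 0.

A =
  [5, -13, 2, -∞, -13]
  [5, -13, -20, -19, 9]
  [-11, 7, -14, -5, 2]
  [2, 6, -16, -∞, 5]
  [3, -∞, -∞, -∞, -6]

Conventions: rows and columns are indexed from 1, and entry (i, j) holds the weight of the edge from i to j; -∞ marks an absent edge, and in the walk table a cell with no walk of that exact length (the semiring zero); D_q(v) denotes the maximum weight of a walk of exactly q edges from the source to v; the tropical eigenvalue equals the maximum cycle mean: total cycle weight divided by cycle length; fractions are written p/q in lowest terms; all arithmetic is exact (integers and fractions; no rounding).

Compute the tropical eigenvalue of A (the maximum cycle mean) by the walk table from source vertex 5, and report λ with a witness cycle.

q=0: [-∞, -∞, -∞, -∞, 0]
q=1: [3, -∞, -∞, -∞, -6]
q=2: [8, -10, 5, -∞, -10]
q=3: [13, 12, 10, 0, 7]
q=4: [18, 17, 15, 5, 21]
q=5: [24, 22, 20, 10, 26]
Optimal cycle mean attained by: cycle 1->3->2->5->1, total 2 + 7 + 9 + 3, length 4.
Answer: λ = 21/4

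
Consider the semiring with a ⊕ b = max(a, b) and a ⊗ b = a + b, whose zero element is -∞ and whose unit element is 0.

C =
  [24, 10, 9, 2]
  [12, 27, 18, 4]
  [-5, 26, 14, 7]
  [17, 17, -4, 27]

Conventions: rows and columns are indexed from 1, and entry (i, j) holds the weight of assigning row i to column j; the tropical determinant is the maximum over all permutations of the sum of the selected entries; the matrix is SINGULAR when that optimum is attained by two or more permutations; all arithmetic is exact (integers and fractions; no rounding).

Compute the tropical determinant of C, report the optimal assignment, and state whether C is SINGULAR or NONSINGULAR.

σ = (1, 2, 3, 4): 24 + 27 + 14 + 27 = 92
σ = (1, 2, 4, 3): 24 + 27 + 7 + (-4) = 54
σ = (1, 3, 2, 4): 24 + 18 + 26 + 27 = 95
σ = (1, 3, 4, 2): 24 + 18 + 7 + 17 = 66
σ = (1, 4, 2, 3): 24 + 4 + 26 + (-4) = 50
σ = (1, 4, 3, 2): 24 + 4 + 14 + 17 = 59
σ = (2, 1, 3, 4): 10 + 12 + 14 + 27 = 63
σ = (2, 1, 4, 3): 10 + 12 + 7 + (-4) = 25
σ = (2, 3, 1, 4): 10 + 18 + (-5) + 27 = 50
σ = (2, 3, 4, 1): 10 + 18 + 7 + 17 = 52
σ = (2, 4, 1, 3): 10 + 4 + (-5) + (-4) = 5
σ = (2, 4, 3, 1): 10 + 4 + 14 + 17 = 45
σ = (3, 1, 2, 4): 9 + 12 + 26 + 27 = 74
σ = (3, 1, 4, 2): 9 + 12 + 7 + 17 = 45
σ = (3, 2, 1, 4): 9 + 27 + (-5) + 27 = 58
σ = (3, 2, 4, 1): 9 + 27 + 7 + 17 = 60
σ = (3, 4, 1, 2): 9 + 4 + (-5) + 17 = 25
σ = (3, 4, 2, 1): 9 + 4 + 26 + 17 = 56
σ = (4, 1, 2, 3): 2 + 12 + 26 + (-4) = 36
σ = (4, 1, 3, 2): 2 + 12 + 14 + 17 = 45
σ = (4, 2, 1, 3): 2 + 27 + (-5) + (-4) = 20
σ = (4, 2, 3, 1): 2 + 27 + 14 + 17 = 60
σ = (4, 3, 1, 2): 2 + 18 + (-5) + 17 = 32
σ = (4, 3, 2, 1): 2 + 18 + 26 + 17 = 63
Optimal value attained by: σ = (1, 3, 2, 4).
Answer: det⊕(C) = 95; verdict: NONSINGULAR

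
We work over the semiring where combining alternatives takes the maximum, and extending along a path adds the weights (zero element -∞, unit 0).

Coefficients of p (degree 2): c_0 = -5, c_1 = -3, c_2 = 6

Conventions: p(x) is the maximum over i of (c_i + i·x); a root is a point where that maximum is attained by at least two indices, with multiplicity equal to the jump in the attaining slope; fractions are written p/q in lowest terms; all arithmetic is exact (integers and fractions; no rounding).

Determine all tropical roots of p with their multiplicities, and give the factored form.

hull edge (i=0, c=-5) to (i=2, c=6): slope 11/2, span 2
Factored form: p(x) = 6 ⊗ (x ⊕ (-11/2)) ⊗ (x ⊕ (-11/2))
Answer: roots = -11/2 (mult 2)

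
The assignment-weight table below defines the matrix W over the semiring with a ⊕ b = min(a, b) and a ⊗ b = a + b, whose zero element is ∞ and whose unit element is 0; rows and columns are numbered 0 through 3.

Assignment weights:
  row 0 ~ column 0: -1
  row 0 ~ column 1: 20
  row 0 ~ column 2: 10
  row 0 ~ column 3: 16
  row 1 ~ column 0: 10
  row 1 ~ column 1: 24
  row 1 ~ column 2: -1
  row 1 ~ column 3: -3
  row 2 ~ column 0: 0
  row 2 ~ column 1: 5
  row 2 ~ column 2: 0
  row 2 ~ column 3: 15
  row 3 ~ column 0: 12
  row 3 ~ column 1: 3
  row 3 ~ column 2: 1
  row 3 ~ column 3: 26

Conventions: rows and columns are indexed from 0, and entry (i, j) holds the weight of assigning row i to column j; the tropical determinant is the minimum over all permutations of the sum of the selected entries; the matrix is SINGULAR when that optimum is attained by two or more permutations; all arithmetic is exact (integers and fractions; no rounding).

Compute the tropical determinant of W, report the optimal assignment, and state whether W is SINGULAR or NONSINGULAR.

σ = (0, 1, 2, 3): (-1) + 24 + 0 + 26 = 49
σ = (0, 1, 3, 2): (-1) + 24 + 15 + 1 = 39
σ = (0, 2, 1, 3): (-1) + (-1) + 5 + 26 = 29
σ = (0, 2, 3, 1): (-1) + (-1) + 15 + 3 = 16
σ = (0, 3, 1, 2): (-1) + (-3) + 5 + 1 = 2
σ = (0, 3, 2, 1): (-1) + (-3) + 0 + 3 = -1
σ = (1, 0, 2, 3): 20 + 10 + 0 + 26 = 56
σ = (1, 0, 3, 2): 20 + 10 + 15 + 1 = 46
σ = (1, 2, 0, 3): 20 + (-1) + 0 + 26 = 45
σ = (1, 2, 3, 0): 20 + (-1) + 15 + 12 = 46
σ = (1, 3, 0, 2): 20 + (-3) + 0 + 1 = 18
σ = (1, 3, 2, 0): 20 + (-3) + 0 + 12 = 29
σ = (2, 0, 1, 3): 10 + 10 + 5 + 26 = 51
σ = (2, 0, 3, 1): 10 + 10 + 15 + 3 = 38
σ = (2, 1, 0, 3): 10 + 24 + 0 + 26 = 60
σ = (2, 1, 3, 0): 10 + 24 + 15 + 12 = 61
σ = (2, 3, 0, 1): 10 + (-3) + 0 + 3 = 10
σ = (2, 3, 1, 0): 10 + (-3) + 5 + 12 = 24
σ = (3, 0, 1, 2): 16 + 10 + 5 + 1 = 32
σ = (3, 0, 2, 1): 16 + 10 + 0 + 3 = 29
σ = (3, 1, 0, 2): 16 + 24 + 0 + 1 = 41
σ = (3, 1, 2, 0): 16 + 24 + 0 + 12 = 52
σ = (3, 2, 0, 1): 16 + (-1) + 0 + 3 = 18
σ = (3, 2, 1, 0): 16 + (-1) + 5 + 12 = 32
Optimal value attained by: σ = (0, 3, 2, 1).
Answer: det⊕(W) = -1; verdict: NONSINGULAR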